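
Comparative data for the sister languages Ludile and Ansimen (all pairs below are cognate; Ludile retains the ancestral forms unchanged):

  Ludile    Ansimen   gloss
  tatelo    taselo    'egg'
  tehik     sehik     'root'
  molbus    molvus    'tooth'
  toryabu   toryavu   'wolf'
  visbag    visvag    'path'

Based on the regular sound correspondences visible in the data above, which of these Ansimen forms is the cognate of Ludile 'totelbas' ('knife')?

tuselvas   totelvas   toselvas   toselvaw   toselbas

toselvas

tatelo ~ taselo — Ludile t corresponds to Ansimen s between vowels (before a front vowel).
visbag ~ visvag — Ludile b corresponds to Ansimen v after a consonant, before a back vowel.
Applying these to Ludile 'totelbas':
  totelbas → toselbas   (t→s between vowels (before a front vowel))
  toselbas → toselvas   (b→v after a consonant, before a back vowel)
So the Ansimen cognate is 'toselvas'.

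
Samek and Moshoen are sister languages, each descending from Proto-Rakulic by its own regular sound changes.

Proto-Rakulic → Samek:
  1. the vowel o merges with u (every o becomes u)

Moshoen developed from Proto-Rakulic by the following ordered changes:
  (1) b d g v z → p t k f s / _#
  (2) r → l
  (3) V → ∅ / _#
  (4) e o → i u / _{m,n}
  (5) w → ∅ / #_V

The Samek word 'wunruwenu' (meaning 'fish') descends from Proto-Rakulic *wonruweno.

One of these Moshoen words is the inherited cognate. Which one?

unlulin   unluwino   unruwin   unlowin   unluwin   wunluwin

Moshoen: start from *wonruweno.
  rule 1: no change — wonruweno
  rule 2 (unconditioned shift): wonruweno → wonluweno
  rule 3 (apocope): wonluweno → wonluwen
  rule 4 (pre-nasal raising): wonluwen → wunluwin
  rule 5 (glide loss): wunluwin → unluwin
  ⇒ Moshoen unluwin
Among the options, 'unluwin' alone shows every Moshoen change applied in order.

unluwin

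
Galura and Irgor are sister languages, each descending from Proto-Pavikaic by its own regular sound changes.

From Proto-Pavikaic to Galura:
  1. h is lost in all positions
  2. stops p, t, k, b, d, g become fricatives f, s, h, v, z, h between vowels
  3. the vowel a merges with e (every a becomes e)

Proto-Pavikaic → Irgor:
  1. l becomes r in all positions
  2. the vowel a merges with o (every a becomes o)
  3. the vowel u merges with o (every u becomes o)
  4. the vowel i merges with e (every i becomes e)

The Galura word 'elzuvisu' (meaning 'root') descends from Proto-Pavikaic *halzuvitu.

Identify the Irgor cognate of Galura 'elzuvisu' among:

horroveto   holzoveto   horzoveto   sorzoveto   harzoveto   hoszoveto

horzoveto

Irgor: *halzuvitu
  halzuvitu → harzuvitu   [unconditioned shift]
  harzuvitu → horzuvitu   [vowel merger]
  horzuvitu → horzovito   [vowel merger]
  horzovito → horzoveto   [vowel merger]
  giving Irgor horzoveto.
Only 'horzoveto' matches the regular Irgor development of *halzuvitu.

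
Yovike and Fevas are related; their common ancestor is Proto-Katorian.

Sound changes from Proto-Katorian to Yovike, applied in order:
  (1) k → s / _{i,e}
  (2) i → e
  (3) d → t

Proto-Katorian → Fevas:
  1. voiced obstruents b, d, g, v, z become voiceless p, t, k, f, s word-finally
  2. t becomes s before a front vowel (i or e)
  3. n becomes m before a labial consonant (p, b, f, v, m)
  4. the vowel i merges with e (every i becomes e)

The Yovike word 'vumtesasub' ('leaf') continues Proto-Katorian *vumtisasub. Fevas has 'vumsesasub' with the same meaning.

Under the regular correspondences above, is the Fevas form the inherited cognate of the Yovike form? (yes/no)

no

Derive the expected Fevas reflex of *vumtisasub:
Fevas: *vumtisasub > vumtisasup > vumsisasup > vumsesasup  (by final devoicing, palatalisation, vowel merger)
The regular Fevas reflex would be 'vumsesasup', but the attested form is 'vumsesasub'. The correspondence is irregular, so they are not cognates (the Fevas form has a different source).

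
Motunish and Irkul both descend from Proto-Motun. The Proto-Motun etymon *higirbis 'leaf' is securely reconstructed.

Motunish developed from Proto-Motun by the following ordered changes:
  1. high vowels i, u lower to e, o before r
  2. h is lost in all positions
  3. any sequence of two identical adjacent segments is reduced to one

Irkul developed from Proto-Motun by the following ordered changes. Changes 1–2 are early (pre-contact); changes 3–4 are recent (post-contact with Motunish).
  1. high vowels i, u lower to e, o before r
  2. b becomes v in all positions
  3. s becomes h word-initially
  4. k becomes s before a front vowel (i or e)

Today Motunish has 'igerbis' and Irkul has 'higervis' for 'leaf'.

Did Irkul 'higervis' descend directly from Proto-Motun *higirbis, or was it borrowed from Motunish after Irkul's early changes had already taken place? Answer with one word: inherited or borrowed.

If inherited, *higirbis would pass through all of Irkul's changes:
Irkul: *higirbis > higerbis > higervis  (by pre-rhotic lowering, unconditioned shift)
If borrowed from Motunish 'igerbis' after the early changes, it would undergo only the recent ones:
  rule 3 (debuccalisation): no change (igerbis)
  rule 4 (palatalisation): no change (igerbis)
  ⇒ as a loan: igerbis
Irkul 'higervis' matches the inherited outcome exactly, so it is an inherited cognate, not a loan.

inherited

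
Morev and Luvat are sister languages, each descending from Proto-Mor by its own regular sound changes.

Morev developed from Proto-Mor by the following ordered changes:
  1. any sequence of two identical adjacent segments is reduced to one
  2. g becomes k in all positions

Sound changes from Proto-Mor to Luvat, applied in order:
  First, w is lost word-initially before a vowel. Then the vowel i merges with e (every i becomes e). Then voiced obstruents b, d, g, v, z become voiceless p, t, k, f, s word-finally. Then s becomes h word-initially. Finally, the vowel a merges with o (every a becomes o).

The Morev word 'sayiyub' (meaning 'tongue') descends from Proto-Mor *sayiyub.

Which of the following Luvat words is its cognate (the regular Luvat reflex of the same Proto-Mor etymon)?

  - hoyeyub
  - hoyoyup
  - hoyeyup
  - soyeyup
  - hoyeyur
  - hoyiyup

hoyeyup

Luvat: start from *sayiyub.
  rule 1: no change — sayiyub
  rule 2 (vowel merger): sayiyub → sayeyub
  rule 3 (final devoicing): sayeyub → sayeyup
  rule 4 (debuccalisation): sayeyup → hayeyup
  rule 5 (vowel merger): hayeyup → hoyeyup
  ⇒ Luvat hoyeyup
Among the options, 'hoyeyup' alone shows every Luvat change applied in order.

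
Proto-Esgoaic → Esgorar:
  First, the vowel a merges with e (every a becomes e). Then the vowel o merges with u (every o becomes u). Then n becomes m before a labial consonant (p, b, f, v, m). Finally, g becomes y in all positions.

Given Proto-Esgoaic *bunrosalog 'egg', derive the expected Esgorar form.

Esgorar: start from *bunrosalog.
  rule 1 (vowel merger): bunrosalog → bunroselog
  rule 2 (vowel merger): bunroselog → bunruselug
  rule 3: no change — bunruselug
  rule 4 (unconditioned shift): bunruselug → bunruseluy
  ⇒ Esgorar bunruseluy

bunruseluy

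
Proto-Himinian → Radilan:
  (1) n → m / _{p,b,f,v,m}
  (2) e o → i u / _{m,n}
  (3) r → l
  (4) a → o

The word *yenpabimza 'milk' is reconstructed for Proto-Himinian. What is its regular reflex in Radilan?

Radilan: start from *yenpabimza.
  rule 1 (nasal place assimilation): yenpabimza → yempabimza
  rule 2 (pre-nasal raising): yempabimza → yimpabimza
  rule 3: no change — yimpabimza
  rule 4 (vowel merger): yimpabimza → yimpobimzo
  ⇒ Radilan yimpobimzo

yimpobimzo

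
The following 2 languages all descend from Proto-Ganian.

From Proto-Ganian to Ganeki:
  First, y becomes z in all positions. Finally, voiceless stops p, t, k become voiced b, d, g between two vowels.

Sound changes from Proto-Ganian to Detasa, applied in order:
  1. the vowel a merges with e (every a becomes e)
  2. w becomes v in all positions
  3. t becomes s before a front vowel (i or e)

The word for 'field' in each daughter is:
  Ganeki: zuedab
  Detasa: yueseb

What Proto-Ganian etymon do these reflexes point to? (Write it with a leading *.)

*yuetab

Position 1: Ganeki has z, Detasa has y. Detasa preserves y here (none of its changes turn any other segment into y), so the proto-segment is *y.
Position 5: Ganeki has a, Detasa has e. Ganeki preserves a here (none of its changes turn any other segment into a), so the proto-segment is *a.
Position 4: Ganeki has d, Detasa has s. Taking the neighbouring segments as reconstructed: Ganeki d could go back to *t or *d; Detasa s could go back to *t or *s — the one source consistent with every daughter is *t.
This points to *yuetab. Verify forward in each daughter:
Ganeki: start from *yuetab.
  rule 1 (unconditioned shift): yuetab → zuetab
  rule 2 (intervocalic voicing): zuetab → zuedab
  ⇒ Ganeki zuedab
Detasa: *yuetab
  yuetab → yueteb   [vowel merger]
  yueteb (rule 2 does not apply)
  yueteb → yueseb   [palatalisation]
  giving Detasa yueseb.
No other proto-form is consistent with every reflex, so the reconstruction is *yuetab.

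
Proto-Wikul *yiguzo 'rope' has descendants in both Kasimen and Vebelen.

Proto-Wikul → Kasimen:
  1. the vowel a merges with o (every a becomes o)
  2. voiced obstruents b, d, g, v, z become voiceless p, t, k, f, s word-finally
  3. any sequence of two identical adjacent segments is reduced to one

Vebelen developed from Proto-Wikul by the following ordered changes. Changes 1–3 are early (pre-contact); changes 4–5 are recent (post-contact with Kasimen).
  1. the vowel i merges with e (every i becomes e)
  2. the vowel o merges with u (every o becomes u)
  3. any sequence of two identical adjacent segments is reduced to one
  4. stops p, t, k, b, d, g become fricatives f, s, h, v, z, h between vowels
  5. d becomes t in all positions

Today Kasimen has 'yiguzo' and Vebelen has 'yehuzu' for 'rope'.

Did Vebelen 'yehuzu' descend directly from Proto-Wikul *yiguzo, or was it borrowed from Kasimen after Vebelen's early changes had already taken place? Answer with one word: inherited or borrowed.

If inherited, *yiguzo would pass through all of Vebelen's changes:
Vebelen: start from *yiguzo.
  rule 1 (vowel merger): yiguzo → yeguzo
  rule 2 (vowel merger): yeguzo → yeguzu
  rule 3: no change — yeguzu
  rule 4 (intervocalic lenition): yeguzu → yehuzu
  rule 5: no change — yehuzu
  ⇒ Vebelen yehuzu
If borrowed from Kasimen 'yiguzo' after the early changes, it would undergo only the recent ones:
  rule 4 (intervocalic lenition): yiguzo → yihuzo
  rule 5 (unconditioned shift): no change (yihuzo)
  ⇒ as a loan: yihuzo
Vebelen 'yehuzu' matches the inherited outcome exactly, so it is an inherited cognate, not a loan.

inherited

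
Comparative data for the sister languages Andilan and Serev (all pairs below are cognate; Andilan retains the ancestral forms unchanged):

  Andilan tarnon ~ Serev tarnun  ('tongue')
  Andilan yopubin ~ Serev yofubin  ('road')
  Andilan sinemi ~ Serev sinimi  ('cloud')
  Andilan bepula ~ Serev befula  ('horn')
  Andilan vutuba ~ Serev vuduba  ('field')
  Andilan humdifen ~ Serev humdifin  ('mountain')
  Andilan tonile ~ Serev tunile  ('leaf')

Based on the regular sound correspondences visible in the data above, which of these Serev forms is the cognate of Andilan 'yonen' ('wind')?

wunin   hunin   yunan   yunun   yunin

tarnon ~ tarnun, tonile ~ tunile — Andilan o corresponds to Serev u after a consonant, before a nasal.
humdifen ~ humdifin — Andilan e corresponds to Serev i after a consonant, before a nasal.
Applying these to Andilan 'yonen':
  yonen → yunen   (o→u after a consonant, before a nasal)
  yunen → yunin   (e→i after a consonant, before a nasal)
So the Serev cognate is 'yunin'.

yunin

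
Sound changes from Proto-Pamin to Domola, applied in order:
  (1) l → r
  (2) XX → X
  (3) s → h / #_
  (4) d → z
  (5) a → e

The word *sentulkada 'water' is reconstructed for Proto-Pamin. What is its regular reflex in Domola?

Domola: start from *sentulkada.
  rule 1 (unconditioned shift): sentulkada → senturkada
  rule 2: no change — senturkada
  rule 3 (debuccalisation): senturkada → henturkada
  rule 4 (unconditioned shift): henturkada → henturkaza
  rule 5 (vowel merger): henturkaza → henturkeze
  ⇒ Domola henturkeze

henturkeze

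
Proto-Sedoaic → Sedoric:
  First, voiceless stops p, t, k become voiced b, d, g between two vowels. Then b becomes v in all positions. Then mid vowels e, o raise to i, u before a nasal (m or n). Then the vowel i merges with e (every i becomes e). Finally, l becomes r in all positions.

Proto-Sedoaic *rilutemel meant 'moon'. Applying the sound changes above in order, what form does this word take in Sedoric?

rerudemer

Sedoric: *rilutemel
  rilutemel → riludemel   [intervocalic voicing]
  riludemel (rule 2 does not apply)
  riludemel → riludimel   [pre-nasal raising]
  riludimel → reludemel   [vowel merger]
  reludemel → rerudemer   [unconditioned shift]
  giving Sedoric rerudemer.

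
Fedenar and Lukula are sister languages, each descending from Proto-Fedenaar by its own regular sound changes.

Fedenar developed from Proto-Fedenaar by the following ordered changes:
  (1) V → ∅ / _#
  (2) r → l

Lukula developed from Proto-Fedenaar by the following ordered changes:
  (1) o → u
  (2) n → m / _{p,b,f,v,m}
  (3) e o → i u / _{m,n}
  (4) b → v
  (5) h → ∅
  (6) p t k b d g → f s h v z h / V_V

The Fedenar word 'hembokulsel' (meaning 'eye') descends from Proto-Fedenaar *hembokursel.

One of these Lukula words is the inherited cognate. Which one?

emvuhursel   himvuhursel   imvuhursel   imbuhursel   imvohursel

Lukula: start from *hembokursel.
  rule 1 (vowel merger): hembokursel → hembukursel
  rule 2: no change — hembukursel
  rule 3 (pre-nasal raising): hembukursel → himbukursel
  rule 4 (unconditioned shift): himbukursel → himvukursel
  rule 5 (h-loss): himvukursel → imvukursel
  rule 6 (intervocalic lenition): imvukursel → imvuhursel
  ⇒ Lukula imvuhursel

imvuhursel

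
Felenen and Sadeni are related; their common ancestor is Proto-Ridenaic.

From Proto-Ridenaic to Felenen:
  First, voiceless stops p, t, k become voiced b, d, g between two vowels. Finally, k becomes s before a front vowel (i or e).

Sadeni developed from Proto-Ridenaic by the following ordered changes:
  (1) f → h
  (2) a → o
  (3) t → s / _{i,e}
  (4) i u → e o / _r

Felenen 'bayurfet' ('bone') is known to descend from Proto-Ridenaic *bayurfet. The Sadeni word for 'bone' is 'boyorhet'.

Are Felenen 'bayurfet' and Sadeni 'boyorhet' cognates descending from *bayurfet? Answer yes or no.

Derive the expected Sadeni reflex of *bayurfet:
Sadeni: *bayurfet
  bayurfet → bayurhet   [unconditioned shift]
  bayurhet → boyurhet   [vowel merger]
  boyurhet (rule 3 does not apply)
  boyurhet → boyorhet   [pre-rhotic lowering]
  giving Sadeni boyorhet.
Sadeni 'boyorhet' matches the regular reflex exactly, so the pair is cognate.

yes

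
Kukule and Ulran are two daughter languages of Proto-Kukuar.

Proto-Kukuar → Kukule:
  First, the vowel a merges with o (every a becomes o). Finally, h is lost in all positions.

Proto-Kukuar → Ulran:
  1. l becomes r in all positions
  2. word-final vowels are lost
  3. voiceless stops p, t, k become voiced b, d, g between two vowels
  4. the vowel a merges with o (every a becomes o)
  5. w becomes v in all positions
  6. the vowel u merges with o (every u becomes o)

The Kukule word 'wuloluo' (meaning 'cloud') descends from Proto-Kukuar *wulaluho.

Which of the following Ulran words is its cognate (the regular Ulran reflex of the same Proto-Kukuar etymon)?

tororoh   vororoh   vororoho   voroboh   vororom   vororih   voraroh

vororoh

Ulran: *wulaluho > wuraruho > wuraruh > wuroruh > vuroruh > vororoh  (by unconditioned shift, apocope, vowel merger, unconditioned shift, vowel merger)
Only 'vororoh' matches the regular Ulran development of *wulaluho.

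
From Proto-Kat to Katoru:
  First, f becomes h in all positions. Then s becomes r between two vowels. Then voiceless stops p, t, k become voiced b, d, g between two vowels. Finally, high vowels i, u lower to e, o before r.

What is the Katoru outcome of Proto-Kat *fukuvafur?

huguvahor

Katoru: *fukuvafur
  fukuvafur → hukuvahur   [unconditioned shift]
  hukuvahur (rule 2 does not apply)
  hukuvahur → huguvahur   [intervocalic voicing]
  huguvahur → huguvahor   [pre-rhotic lowering]
  giving Katoru huguvahor.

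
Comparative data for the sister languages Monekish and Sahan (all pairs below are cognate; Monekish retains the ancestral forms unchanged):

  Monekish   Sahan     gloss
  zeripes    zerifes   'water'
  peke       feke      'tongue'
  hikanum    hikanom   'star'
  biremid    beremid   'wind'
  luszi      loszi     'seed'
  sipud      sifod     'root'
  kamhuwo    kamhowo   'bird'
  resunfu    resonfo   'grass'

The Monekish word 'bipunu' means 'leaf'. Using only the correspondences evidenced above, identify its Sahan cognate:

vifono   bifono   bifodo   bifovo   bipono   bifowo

sipud ~ sifod — Monekish p corresponds to Sahan f between vowels (before a back vowel).
resunfu ~ resonfo — Monekish u corresponds to Sahan o after a consonant, before a nasal.
resunfu ~ resonfo — Monekish u corresponds to Sahan o word-finally.
Applying these to Monekish 'bipunu':
  bipunu → bifunu   (p→f between vowels (before a back vowel))
  bifunu → bifonu   (u→o after a consonant, before a nasal)
  bifonu → bifono   (u→o word-finally)
So the Sahan cognate is 'bifono'.

bifono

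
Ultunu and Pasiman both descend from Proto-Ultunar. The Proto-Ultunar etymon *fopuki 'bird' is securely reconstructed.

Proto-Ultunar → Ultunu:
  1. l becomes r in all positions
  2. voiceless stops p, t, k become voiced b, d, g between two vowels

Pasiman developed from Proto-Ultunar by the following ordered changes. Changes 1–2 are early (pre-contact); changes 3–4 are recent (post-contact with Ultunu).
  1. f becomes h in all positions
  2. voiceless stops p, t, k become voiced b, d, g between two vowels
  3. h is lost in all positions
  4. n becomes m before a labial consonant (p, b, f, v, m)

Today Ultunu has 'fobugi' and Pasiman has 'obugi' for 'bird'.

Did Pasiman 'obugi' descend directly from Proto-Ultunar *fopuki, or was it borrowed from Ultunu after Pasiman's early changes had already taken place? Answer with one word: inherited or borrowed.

If inherited, *fopuki would pass through all of Pasiman's changes:
Pasiman: start from *fopuki.
  rule 1 (unconditioned shift): fopuki → hopuki
  rule 2 (intervocalic voicing): hopuki → hobugi
  rule 3 (h-loss): hobugi → obugi
  rule 4: no change — obugi
  ⇒ Pasiman obugi
If borrowed from Ultunu 'fobugi' after the early changes, it would undergo only the recent ones:
  rule 3 (h-loss): no change (fobugi)
  rule 4 (nasal place assimilation): no change (fobugi)
  ⇒ as a loan: fobugi
Pasiman 'obugi' matches the inherited outcome exactly, so it is an inherited cognate, not a loan.

inherited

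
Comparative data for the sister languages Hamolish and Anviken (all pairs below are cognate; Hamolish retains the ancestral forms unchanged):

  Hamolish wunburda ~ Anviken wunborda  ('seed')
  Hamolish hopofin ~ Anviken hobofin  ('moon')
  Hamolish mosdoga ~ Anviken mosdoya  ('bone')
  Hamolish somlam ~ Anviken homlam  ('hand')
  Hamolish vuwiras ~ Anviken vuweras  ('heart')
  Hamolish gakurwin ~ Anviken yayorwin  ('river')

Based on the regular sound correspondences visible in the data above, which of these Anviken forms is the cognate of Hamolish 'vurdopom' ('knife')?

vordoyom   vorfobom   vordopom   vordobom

vordobom

wunburda ~ wunborda, gakurwin ~ yayorwin — Hamolish u corresponds to Anviken o after a consonant, before r.
hopofin ~ hobofin — Hamolish p corresponds to Anviken b between vowels (before a back vowel).
Applying these to Hamolish 'vurdopom':
  vurdopom → vordopom   (u→o after a consonant, before r)
  vordopom → vordobom   (p→b between vowels (before a back vowel))
So the Anviken cognate is 'vordobom'.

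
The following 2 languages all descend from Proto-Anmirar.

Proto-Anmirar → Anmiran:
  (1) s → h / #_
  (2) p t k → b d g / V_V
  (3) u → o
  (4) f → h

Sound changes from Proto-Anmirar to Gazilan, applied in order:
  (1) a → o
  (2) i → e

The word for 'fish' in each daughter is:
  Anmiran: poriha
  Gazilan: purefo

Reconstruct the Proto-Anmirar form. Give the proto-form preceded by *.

*purifa

Position 2: Anmiran has o, Gazilan has u. Gazilan preserves u here (none of its changes turn any other segment into u), so the proto-segment is *u.
Position 6: Anmiran has a, Gazilan has o. Anmiran preserves a here (none of its changes turn any other segment into a), so the proto-segment is *a.
Position 4: Anmiran has i, Gazilan has e. Anmiran preserves i here (none of its changes turn any other segment into i), so the proto-segment is *i.
This points to *purifa. Verify forward in each daughter:
Anmiran: *purifa
  purifa (rule 1 does not apply)
  purifa (rule 2 does not apply)
  purifa → porifa   [vowel merger]
  porifa → poriha   [unconditioned shift]
  giving Anmiran poriha.
Gazilan: *purifa > purifo > purefo  (by vowel merger, vowel merger)
No other proto-form is consistent with every reflex, so the reconstruction is *purifa.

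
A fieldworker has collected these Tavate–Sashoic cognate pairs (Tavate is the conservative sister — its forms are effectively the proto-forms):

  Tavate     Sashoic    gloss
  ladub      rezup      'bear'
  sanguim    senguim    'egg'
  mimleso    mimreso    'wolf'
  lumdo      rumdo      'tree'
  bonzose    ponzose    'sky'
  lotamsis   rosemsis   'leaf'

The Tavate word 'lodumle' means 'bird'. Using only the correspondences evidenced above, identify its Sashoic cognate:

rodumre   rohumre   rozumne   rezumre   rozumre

lotamsis ~ rosemsis — Tavate l corresponds to Sashoic r word-initially before a back vowel.
ladub ~ rezup — Tavate d corresponds to Sashoic z between vowels (before a back vowel).
mimleso ~ mimreso — Tavate l corresponds to Sashoic r after a consonant, before a front vowel.
Applying these to Tavate 'lodumle':
  lodumle → rodumle   (l→r word-initially before a back vowel)
  rodumle → rozumle   (d→z between vowels (before a back vowel))
  rozumle → rozumre   (l→r after a consonant, before a front vowel)
So the Sashoic cognate is 'rozumre'.

rozumre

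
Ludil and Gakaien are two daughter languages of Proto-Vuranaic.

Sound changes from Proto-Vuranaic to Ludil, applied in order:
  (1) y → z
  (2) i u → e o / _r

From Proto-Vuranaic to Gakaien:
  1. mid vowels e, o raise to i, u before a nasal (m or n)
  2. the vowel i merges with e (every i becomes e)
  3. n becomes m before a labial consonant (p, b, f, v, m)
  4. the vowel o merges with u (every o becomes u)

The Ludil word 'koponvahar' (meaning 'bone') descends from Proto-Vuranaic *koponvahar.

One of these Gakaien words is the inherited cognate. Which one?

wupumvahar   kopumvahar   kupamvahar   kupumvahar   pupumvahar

kupumvahar

Gakaien: *koponvahar > kopunvahar > kopumvahar > kupumvahar  (by pre-nasal raising, nasal place assimilation, vowel merger)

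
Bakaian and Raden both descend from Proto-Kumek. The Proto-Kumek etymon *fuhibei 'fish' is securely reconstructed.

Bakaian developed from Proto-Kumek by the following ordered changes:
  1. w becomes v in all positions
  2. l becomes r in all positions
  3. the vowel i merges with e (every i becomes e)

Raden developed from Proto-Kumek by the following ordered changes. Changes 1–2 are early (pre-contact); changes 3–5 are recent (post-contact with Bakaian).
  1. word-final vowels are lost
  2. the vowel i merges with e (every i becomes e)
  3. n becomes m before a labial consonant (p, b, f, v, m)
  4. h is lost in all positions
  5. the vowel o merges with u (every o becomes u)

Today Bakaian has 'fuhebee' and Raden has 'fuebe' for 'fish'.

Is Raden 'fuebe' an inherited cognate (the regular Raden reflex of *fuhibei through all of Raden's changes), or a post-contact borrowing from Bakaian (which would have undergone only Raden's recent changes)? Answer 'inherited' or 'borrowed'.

If inherited, *fuhibei would pass through all of Raden's changes:
Raden: start from *fuhibei.
  rule 1 (apocope): fuhibei → fuhibe
  rule 2 (vowel merger): fuhibe → fuhebe
  rule 3: no change — fuhebe
  rule 4 (h-loss): fuhebe → fuebe
  rule 5: no change — fuebe
  ⇒ Raden fuebe
If borrowed from Bakaian 'fuhebee' after the early changes, it would undergo only the recent ones:
  rule 3 (nasal place assimilation): no change (fuhebee)
  rule 4 (h-loss): fuhebee → fuebee
  rule 5 (vowel merger): no change (fuebee)
  ⇒ as a loan: fuebee
Raden 'fuebe' matches the inherited outcome exactly, so it is an inherited cognate, not a loan.

inherited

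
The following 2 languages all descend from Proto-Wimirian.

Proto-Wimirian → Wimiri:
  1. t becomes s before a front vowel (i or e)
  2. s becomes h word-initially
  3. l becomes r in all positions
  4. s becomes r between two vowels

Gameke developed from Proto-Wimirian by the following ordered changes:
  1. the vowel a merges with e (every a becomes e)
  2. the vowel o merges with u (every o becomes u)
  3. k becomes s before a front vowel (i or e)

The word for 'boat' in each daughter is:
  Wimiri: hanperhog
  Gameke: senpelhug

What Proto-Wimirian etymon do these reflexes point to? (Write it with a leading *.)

Position 2: Wimiri has a, Gameke has e. Wimiri preserves a here (none of its changes turn any other segment into a), so the proto-segment is *a.
Position 8: Wimiri has o, Gameke has u. Wimiri preserves o here (none of its changes turn any other segment into o), so the proto-segment is *o.
Position 6: Wimiri has r, Gameke has l. Gameke preserves l here (none of its changes turn any other segment into l), so the proto-segment is *l.
Verify the candidate proto-form against each daughter:
Wimiri: start from *sanpelhog.
  rule 1: no change — sanpelhog
  rule 2 (debuccalisation): sanpelhog → hanpelhog
  rule 3 (unconditioned shift): hanpelhog → hanperhog
  rule 4: no change — hanperhog
  ⇒ Wimiri hanperhog
Gameke: *sanpelhog > senpelhog > senpelhug  (by vowel merger, vowel merger)
*sanpelhog is the unique common source.

*sanpelhog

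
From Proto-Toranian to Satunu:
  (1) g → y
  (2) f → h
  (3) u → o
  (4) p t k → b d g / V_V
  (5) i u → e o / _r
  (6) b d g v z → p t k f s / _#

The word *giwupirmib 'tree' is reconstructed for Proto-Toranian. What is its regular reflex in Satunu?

yiwobermip

Satunu: *giwupirmib
  giwupirmib → yiwupirmib   [unconditioned shift]
  yiwupirmib (rule 2 does not apply)
  yiwupirmib → yiwopirmib   [vowel merger]
  yiwopirmib → yiwobirmib   [intervocalic voicing]
  yiwobirmib → yiwobermib   [pre-rhotic lowering]
  yiwobermib → yiwobermip   [final devoicing]
  giving Satunu yiwobermip.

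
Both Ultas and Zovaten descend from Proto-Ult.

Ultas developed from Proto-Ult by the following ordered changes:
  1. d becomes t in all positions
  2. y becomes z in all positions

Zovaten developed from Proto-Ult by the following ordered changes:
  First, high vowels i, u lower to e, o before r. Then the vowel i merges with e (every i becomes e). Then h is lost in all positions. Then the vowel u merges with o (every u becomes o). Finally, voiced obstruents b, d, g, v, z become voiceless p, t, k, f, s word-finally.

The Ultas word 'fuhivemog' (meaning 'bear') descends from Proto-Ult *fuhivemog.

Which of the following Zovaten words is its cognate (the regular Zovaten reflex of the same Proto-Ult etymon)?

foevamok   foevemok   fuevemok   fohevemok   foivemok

foevemok

Zovaten: *fuhivemog
  fuhivemog (rule 1 does not apply)
  fuhivemog → fuhevemog   [vowel merger]
  fuhevemog → fuevemog   [h-loss]
  fuevemog → foevemog   [vowel merger]
  foevemog → foevemok   [final devoicing]
  giving Zovaten foevemok.
Among the options, 'foevemok' alone shows every Zovaten change applied in order.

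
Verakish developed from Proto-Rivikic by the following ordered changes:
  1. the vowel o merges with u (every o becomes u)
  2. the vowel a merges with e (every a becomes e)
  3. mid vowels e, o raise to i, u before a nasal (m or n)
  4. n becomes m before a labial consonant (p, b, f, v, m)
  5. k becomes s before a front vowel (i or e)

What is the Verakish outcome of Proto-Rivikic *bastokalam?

bestuselim

Verakish: *bastokalam
  bastokalam → bastukalam   [vowel merger]
  bastukalam → bestukelem   [vowel merger]
  bestukelem → bestukelim   [pre-nasal raising]
  bestukelim (rule 4 does not apply)
  bestukelim → bestuselim   [palatalisation]
  giving Verakish bestuselim.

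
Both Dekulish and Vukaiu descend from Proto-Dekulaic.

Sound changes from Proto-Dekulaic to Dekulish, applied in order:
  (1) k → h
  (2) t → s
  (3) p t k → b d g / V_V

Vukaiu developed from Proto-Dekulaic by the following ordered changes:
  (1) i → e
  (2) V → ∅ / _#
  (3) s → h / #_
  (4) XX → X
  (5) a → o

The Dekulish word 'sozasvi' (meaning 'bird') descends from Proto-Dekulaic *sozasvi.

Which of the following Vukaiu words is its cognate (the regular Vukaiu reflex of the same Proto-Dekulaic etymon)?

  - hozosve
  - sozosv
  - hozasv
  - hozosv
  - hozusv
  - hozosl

Vukaiu: start from *sozasvi.
  rule 1 (vowel merger): sozasvi → sozasve
  rule 2 (apocope): sozasve → sozasv
  rule 3 (debuccalisation): sozasv → hozasv
  rule 4: no change — hozasv
  rule 5 (vowel merger): hozasv → hozosv
  ⇒ Vukaiu hozosv
Among the options, 'hozosv' alone shows every Vukaiu change applied in order.

hozosv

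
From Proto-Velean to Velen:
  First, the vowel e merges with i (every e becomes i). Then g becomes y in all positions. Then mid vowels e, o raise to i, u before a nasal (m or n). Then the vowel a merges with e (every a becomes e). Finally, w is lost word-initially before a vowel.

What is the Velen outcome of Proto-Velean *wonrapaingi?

Velen: *wonrapaingi
  wonrapaingi (rule 1 does not apply)
  wonrapaingi → wonrapainyi   [unconditioned shift]
  wonrapainyi → wunrapainyi   [pre-nasal raising]
  wunrapainyi → wunrepeinyi   [vowel merger]
  wunrepeinyi → unrepeinyi   [glide loss]
  giving Velen unrepeinyi.

unrepeinyi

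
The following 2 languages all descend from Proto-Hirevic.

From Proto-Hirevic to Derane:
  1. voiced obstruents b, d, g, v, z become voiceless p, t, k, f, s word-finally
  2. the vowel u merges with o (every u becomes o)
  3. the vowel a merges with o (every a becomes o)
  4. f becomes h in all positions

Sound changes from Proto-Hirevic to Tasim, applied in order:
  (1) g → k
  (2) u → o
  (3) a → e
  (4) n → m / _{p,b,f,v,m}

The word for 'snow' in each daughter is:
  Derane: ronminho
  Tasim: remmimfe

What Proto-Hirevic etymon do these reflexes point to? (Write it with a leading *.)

Position 2: Derane has o, Tasim has e. Taking the neighbouring segments as reconstructed: Derane o could go back to *a or *o or *u; Tasim e could go back to *a or *e — the one source consistent with every daughter is *a.
Position 3: Derane has n, Tasim has m. Derane preserves n here (none of its changes turn any other segment into n), so the proto-segment is *n.
Position 8: Derane has o, Tasim has e. Taking the neighbouring segments as reconstructed: Derane o could go back to *a or *o or *u; Tasim e could go back to *a or *e — the one source consistent with every daughter is *a.
Verify the candidate proto-form against each daughter:
Derane: start from *ranminfa.
  rule 1: no change — ranminfa
  rule 2: no change — ranminfa
  rule 3 (vowel merger): ranminfa → ronminfo
  rule 4 (unconditioned shift): ronminfo → ronminho
  ⇒ Derane ronminho
Tasim: start from *ranminfa.
  rule 1: no change — ranminfa
  rule 2: no change — ranminfa
  rule 3 (vowel merger): ranminfa → renminfe
  rule 4 (nasal place assimilation): renminfe → remmimfe
  ⇒ Tasim remmimfe
Only *ranminfa yields all of Derane ronminho, Tasim remmimfe.

*ranminfa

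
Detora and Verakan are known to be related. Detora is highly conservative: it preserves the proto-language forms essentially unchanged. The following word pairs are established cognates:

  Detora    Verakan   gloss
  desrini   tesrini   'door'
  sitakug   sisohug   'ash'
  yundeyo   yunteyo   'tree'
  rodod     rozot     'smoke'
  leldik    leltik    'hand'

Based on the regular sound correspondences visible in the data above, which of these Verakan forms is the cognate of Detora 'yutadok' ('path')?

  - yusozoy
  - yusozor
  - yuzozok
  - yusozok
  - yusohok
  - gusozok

sitakug ~ sisohug — Detora t corresponds to Verakan s between vowels (before a back vowel).
sitakug ~ sisohug — Detora a corresponds to Verakan o after a consonant, before a consonant other than r, m, n, p, b, f, v.
rodod ~ rozot — Detora d corresponds to Verakan z between vowels (before a back vowel).
Applying these to Detora 'yutadok':
  yutadok → yusadok   (t→s between vowels (before a back vowel))
  yusadok → yusodok   (a→o after a consonant, before a consonant other than r, m, n, p, b, f, v)
  yusodok → yusozok   (d→z between vowels (before a back vowel))
So the Verakan cognate is 'yusozok'.

yusozok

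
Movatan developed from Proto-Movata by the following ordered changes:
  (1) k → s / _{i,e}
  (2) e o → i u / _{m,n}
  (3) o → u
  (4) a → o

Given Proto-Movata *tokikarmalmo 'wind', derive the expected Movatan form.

Movatan: *tokikarmalmo
  tokikarmalmo → tosikarmalmo   [palatalisation]
  tosikarmalmo (rule 2 does not apply)
  tosikarmalmo → tusikarmalmu   [vowel merger]
  tusikarmalmu → tusikormolmu   [vowel merger]
  giving Movatan tusikormolmu.

tusikormolmu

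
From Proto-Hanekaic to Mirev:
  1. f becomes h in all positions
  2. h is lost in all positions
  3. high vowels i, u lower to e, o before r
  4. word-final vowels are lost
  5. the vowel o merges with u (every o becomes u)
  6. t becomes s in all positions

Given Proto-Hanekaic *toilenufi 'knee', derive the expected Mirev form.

Mirev: start from *toilenufi.
  rule 1 (unconditioned shift): toilenufi → toilenuhi
  rule 2 (h-loss): toilenuhi → toilenui
  rule 3: no change — toilenui
  rule 4 (apocope): toilenui → toilenu
  rule 5 (vowel merger): toilenu → tuilenu
  rule 6 (unconditioned shift): tuilenu → suilenu
  ⇒ Mirev suilenu

suilenu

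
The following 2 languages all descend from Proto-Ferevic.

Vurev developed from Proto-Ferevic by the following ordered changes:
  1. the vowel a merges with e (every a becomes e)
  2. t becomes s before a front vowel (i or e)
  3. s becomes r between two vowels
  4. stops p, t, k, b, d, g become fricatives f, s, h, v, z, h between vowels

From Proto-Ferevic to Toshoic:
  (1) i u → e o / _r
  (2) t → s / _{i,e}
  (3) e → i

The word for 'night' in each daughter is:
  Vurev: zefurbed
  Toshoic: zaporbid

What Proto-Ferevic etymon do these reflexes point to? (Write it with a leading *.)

Position 2: Vurev has e, Toshoic has a. Toshoic preserves a here (none of its changes turn any other segment into a), so the proto-segment is *a.
Position 7: Vurev has e, Toshoic has i. Taking the neighbouring segments as reconstructed: Vurev e could go back to *a or *e; Toshoic i could go back to *e or *i — the one source consistent with every daughter is *e.
Position 4: Vurev has u, Toshoic has o. Vurev preserves u here (none of its changes turn any other segment into u), so the proto-segment is *u.
Verify the candidate proto-form against each daughter:
Vurev: *zapurbed > zepurbed > zefurbed  (by vowel merger, intervocalic lenition)
Toshoic: start from *zapurbed.
  rule 1 (pre-rhotic lowering): zapurbed → zaporbed
  rule 2: no change — zaporbed
  rule 3 (vowel merger): zaporbed → zaporbid
  ⇒ Toshoic zaporbid
No other proto-form is consistent with every reflex, so the reconstruction is *zapurbed.

*zapurbed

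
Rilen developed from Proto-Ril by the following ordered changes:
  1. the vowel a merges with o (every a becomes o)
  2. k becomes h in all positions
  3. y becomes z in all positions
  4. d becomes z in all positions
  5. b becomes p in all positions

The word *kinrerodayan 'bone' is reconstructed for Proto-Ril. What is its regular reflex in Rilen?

Rilen: *kinrerodayan
  kinrerodayan → kinrerodoyon   [vowel merger]
  kinrerodoyon → hinrerodoyon   [unconditioned shift]
  hinrerodoyon → hinrerodozon   [unconditioned shift]
  hinrerodozon → hinrerozozon   [unconditioned shift]
  hinrerozozon (rule 5 does not apply)
  giving Rilen hinrerozozon.

hinrerozozon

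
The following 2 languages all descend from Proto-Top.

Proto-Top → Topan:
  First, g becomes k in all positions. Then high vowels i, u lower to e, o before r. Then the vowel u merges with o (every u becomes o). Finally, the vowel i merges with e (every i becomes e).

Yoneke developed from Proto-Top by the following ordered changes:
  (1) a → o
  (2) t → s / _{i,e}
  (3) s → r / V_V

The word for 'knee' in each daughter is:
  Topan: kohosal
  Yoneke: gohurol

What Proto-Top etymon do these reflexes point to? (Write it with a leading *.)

Position 6: Topan has a, Yoneke has o. Topan preserves a here (none of its changes turn any other segment into a), so the proto-segment is *a.
Position 4: Topan has o, Yoneke has u. Yoneke preserves u here (none of its changes turn any other segment into u), so the proto-segment is *u.
Verify the candidate proto-form against each daughter:
Topan: *gohusal
  gohusal → kohusal   [unconditioned shift]
  kohusal (rule 2 does not apply)
  kohusal → kohosal   [vowel merger]
  kohosal (rule 4 does not apply)
  giving Topan kohosal.
Yoneke: *gohusal > gohusol > gohurol  (by vowel merger, rhotacism)
Only *gohusal yields all of Topan kohosal, Yoneke gohurol.

*gohusal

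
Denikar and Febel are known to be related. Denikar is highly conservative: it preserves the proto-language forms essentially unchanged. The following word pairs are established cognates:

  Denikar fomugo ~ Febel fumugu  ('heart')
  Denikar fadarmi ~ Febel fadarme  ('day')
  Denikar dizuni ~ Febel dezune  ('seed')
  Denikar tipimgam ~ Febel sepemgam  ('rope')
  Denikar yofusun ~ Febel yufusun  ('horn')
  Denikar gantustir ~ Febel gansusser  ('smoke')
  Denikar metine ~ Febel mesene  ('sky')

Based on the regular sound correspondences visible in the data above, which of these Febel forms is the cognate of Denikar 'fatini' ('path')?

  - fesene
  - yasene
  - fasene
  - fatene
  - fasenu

metine ~ mesene — Denikar t corresponds to Febel s between vowels (before a front vowel).
metine ~ mesene — Denikar i corresponds to Febel e after a consonant, before a nasal.
fadarmi ~ fadarme, dizuni ~ dezune — Denikar i corresponds to Febel e word-finally.
Applying these to Denikar 'fatini':
  fatini → fasini   (t→s between vowels (before a front vowel))
  fasini → faseni   (i→e after a consonant, before a nasal)
  faseni → fasene   (i→e word-finally)
So the Febel cognate is 'fasene'.

fasene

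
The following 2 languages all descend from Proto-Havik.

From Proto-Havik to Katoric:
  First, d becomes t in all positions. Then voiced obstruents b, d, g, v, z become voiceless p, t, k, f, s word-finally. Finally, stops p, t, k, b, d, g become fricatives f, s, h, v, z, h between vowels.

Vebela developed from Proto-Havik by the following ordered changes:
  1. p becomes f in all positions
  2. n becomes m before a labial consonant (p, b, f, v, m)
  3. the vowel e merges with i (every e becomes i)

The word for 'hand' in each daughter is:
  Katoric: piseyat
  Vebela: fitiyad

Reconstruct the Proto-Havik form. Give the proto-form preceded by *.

*piteyad

Position 3: Katoric has s, Vebela has t. Vebela preserves t here (none of its changes turn any other segment into t), so the proto-segment is *t.
Position 4: Katoric has e, Vebela has i. Katoric preserves e here (none of its changes turn any other segment into e), so the proto-segment is *e.
Position 1: Katoric has p, Vebela has f. Taking the neighbouring segments as reconstructed: Katoric p can only go back to *p; Vebela f could go back to *p or *f — the one source consistent with every daughter is *p.
Continuing position by position gives *piteyad; check it forward:
Katoric: *piteyad
  piteyad → piteyat   [unconditioned shift]
  piteyat (rule 2 does not apply)
  piteyat → piseyat   [intervocalic lenition]
  giving Katoric piseyat.
Vebela: *piteyad
  piteyad → fiteyad   [unconditioned shift]
  fiteyad (rule 2 does not apply)
  fiteyad → fitiyad   [vowel merger]
  giving Vebela fitiyad.
Only *piteyad yields all of Katoric piseyat, Vebela fitiyad.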